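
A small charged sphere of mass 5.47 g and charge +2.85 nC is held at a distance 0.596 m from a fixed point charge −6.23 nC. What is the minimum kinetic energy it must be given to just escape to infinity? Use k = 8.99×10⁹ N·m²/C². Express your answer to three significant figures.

2.68×10⁻⁷ J

To just escape, total mechanical energy must reach zero at infinity: ½mv²_min + U = 0, so ½mv²_min = −U = |kQq|/r.
|U| = |kQq|/r = (8.99×10⁹ N·m²/C²)(6.23×10⁻⁹)(2.85×10⁻⁹)/(0.596) = 2.68×10⁻⁷ J.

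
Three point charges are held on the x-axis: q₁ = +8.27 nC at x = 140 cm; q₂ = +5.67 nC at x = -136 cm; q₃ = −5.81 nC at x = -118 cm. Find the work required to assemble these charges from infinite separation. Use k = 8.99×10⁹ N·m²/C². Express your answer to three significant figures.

The assembly work is the sum of pairwise potential energies, U = Σ_{i<j} kqᵢqⱼ/rᵢⱼ.
Pair separations: r₁₂ = 2.76 m, r₁₃ = 2.58 m, r₂₃ = 0.180 m.
U = (1.53×10⁻⁷) + (-1.67×10⁻⁷) + (-1.65×10⁻⁶) = -1.66×10⁻⁶ J.

-1.66×10⁻⁶ J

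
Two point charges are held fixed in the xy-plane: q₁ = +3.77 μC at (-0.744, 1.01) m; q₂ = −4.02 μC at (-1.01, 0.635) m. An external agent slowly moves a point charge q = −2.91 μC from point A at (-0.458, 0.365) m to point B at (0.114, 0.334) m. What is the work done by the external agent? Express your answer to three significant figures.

For quasistatic motion the external work equals the change in potential energy: W_ext = qΔV = q(V_B − V_A).
At A: distances to the source charges are 0.706 m, 0.614 m; V_A = Σ kqᵢ/rᵢ = -1.08×10⁴ V.
At B: distances to the source charges are 1.09 m, 1.16 m; V_B = Σ kqᵢ/rᵢ = -30.4 V.
ΔV = V_B − V_A = 1.07×10⁴ V.
W_ext = qΔV = (-2.91×10⁻⁶ C)(1.07×10⁴ V) = -0.0313 J.

-0.0313 J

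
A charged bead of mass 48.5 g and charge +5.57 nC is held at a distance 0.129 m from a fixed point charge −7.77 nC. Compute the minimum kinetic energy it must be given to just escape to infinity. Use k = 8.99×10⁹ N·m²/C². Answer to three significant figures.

To just escape, total mechanical energy must reach zero at infinity: ½mv²_min + U = 0, so ½mv²_min = −U = |kQq|/r.
|U| = |kQq|/r = (8.99×10⁹ N·m²/C²)(7.77×10⁻⁹)(5.57×10⁻⁹)/(0.129) = 3.02×10⁻⁶ J.

3.02×10⁻⁶ J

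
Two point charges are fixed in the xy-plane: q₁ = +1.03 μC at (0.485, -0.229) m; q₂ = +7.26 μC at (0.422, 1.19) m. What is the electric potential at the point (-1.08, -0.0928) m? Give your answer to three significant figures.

3.89×10⁴ V

Electric potential is a scalar, so the contributions from each charge add algebraically: V = Σ kqᵢ/rᵢ.
Distances from the field point to each charge: r₁ = 1.57 m, r₂ = 1.98 m.
V = k[(1.03×10⁻⁶)/(1.57) + (7.26×10⁻⁶)/(1.98)] = 3.89×10⁴ V.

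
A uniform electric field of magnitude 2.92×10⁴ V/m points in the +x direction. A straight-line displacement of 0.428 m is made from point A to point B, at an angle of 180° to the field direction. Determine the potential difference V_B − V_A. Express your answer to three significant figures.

1.25×10⁴ V

Only the component of displacement along E changes the potential: ΔV = −E·d·cosθ.
ΔV = −(2.92×10⁴ V/m)(0.428 m)cos180° = 1.25×10⁴ V.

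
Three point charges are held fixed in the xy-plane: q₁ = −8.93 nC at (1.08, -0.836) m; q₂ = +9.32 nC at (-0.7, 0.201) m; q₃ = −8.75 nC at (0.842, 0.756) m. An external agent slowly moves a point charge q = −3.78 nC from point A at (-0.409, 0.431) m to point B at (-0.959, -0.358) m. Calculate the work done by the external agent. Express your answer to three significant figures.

For quasistatic motion the external work equals the change in potential energy: W_ext = qΔV = q(V_B − V_A).
At A: distances to the source charges are 1.96 m, 0.371 m, 1.29 m; V_A = Σ kqᵢ/rᵢ = 124 V.
At B: distances to the source charges are 2.09 m, 0.616 m, 2.12 m; V_B = Σ kqᵢ/rᵢ = 60.5 V.
ΔV = V_B − V_A = -63.4 V.
W_ext = qΔV = (-3.78×10⁻⁹ C)(-63.4 V) = 2.40×10⁻⁷ J.

2.40×10⁻⁷ J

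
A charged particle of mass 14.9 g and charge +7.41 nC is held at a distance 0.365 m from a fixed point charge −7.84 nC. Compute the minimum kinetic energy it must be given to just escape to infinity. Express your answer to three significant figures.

1.43×10⁻⁶ J

To just escape, total mechanical energy must reach zero at infinity: ½mv²_min + U = 0, so ½mv²_min = −U = |kQq|/r.
|U| = |kQq|/r = (8.99×10⁹ N·m²/C²)(7.84×10⁻⁹)(7.41×10⁻⁹)/(0.365) = 1.43×10⁻⁶ J.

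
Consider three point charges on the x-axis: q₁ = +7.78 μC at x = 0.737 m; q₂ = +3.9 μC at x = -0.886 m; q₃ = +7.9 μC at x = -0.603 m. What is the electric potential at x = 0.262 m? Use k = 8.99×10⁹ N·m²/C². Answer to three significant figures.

2.60×10⁵ V

The total potential is the scalar sum of each charge's contribution, V = Σ kqᵢ/rᵢ.
Distances from the field point to each charge: r₁ = 0.475 m, r₂ = 1.15 m, r₃ = 0.865 m.
V = k[(7.78×10⁻⁶)/(0.475) + (3.90×10⁻⁶)/(1.15) + (7.90×10⁻⁶)/(0.865)] = 2.60×10⁵ V.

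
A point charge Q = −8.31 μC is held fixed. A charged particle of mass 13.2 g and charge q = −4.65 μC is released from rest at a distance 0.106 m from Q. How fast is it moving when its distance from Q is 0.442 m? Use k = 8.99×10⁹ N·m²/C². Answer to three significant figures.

Only the electrostatic force acts, so mechanical energy is conserved: ½mv² = U₁ − U₂ = kQq(1/r₁ − 1/r₂).
U₁ − U₂ = (8.99×10⁹ N·m²/C²)(-8.31×10⁻⁶ C)(-4.65×10⁻⁶ C)(1/0.106 − 1/0.442) = 2.49 J.
v = √(2·2.49/0.0132) = 19.4 m/s.

19.4 m/s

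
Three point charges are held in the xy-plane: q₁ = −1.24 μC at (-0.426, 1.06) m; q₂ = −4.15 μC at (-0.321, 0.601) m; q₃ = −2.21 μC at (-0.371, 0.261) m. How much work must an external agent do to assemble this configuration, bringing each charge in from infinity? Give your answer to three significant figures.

The assembly work is the sum of pairwise potential energies, U = Σ_{i<j} kqᵢqⱼ/rᵢⱼ.
Pair separations: r₁₂ = 0.471 m, r₁₃ = 0.801 m, r₂₃ = 0.344 m.
U = (0.0983) + (0.0308) + (0.240) = 0.369 J.

0.369 J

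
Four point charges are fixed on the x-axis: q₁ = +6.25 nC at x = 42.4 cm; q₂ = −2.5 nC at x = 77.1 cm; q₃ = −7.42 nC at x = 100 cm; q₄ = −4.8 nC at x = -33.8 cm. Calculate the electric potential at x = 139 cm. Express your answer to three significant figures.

-174 V

Electric potential is a scalar, so the contributions from each charge add algebraically: V = Σ kqᵢ/rᵢ.
Distances from the field point to each charge: r₁ = 0.966 m, r₂ = 0.619 m, r₃ = 0.390 m, r₄ = 1.73 m.
V = k[(6.25×10⁻⁹)/(0.966) + (-2.50×10⁻⁹)/(0.619) + (-7.42×10⁻⁹)/(0.390) + (-4.80×10⁻⁹)/(1.73)] = -174 V.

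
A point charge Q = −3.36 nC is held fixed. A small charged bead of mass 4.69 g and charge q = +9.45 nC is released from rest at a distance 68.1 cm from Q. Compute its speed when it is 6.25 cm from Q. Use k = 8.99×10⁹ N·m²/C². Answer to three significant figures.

0.0421 m/s

Only the electrostatic force acts, so mechanical energy is conserved: ½mv² = U₁ − U₂ = kQq(1/r₁ − 1/r₂).
U₁ − U₂ = (8.99×10⁹ N·m²/C²)(-3.36×10⁻⁹ C)(9.45×10⁻⁹ C)(1/0.681 − 1/0.0625) = 4.15×10⁻⁶ J.
v = √(2·4.15×10⁻⁶/4.69×10⁻³) = 0.0421 m/s.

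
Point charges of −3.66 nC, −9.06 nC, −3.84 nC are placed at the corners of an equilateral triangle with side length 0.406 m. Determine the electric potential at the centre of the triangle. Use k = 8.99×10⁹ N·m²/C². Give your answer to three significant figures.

-635 V

Electric potential is a scalar, so the contributions from each charge add algebraically: V = Σ kqᵢ/rᵢ.
The distance from each vertex to the centroid is a/√3 = 0.234 m.
V = k[(-3.66×10⁻⁹)/(0.234) + (-9.06×10⁻⁹)/(0.234) + (-3.84×10⁻⁹)/(0.234)] = -635 V.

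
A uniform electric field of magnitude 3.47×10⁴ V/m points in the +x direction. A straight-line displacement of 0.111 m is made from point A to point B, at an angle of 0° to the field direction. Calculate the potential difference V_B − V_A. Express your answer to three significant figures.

Only the component of displacement along E changes the potential: ΔV = −E·d·cosθ.
ΔV = −(3.47×10⁴ V/m)(0.111 m)cos0° = -3850 V.

-3850 V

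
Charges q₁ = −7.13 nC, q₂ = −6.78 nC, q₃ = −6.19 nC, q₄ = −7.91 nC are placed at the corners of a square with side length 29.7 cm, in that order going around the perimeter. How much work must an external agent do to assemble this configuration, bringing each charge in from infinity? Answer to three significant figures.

The assembly work is the sum of pairwise potential energies, U = Σ_{i<j} kqᵢqⱼ/rᵢⱼ.
The four side pairs have separation 0.297 m and the two diagonal pairs 0.420 m.
Summing all 6 pair terms gives U = 8.02×10⁻⁶ J.

8.02×10⁻⁶ J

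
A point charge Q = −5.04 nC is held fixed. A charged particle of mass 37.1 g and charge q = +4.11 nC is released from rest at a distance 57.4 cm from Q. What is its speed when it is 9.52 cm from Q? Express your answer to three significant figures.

9.38×10⁻³ m/s

Only the electrostatic force acts, so mechanical energy is conserved: ½mv² = U₁ − U₂ = kQq(1/r₁ − 1/r₂).
U₁ − U₂ = (8.99×10⁹ N·m²/C²)(-5.04×10⁻⁹ C)(4.11×10⁻⁹ C)(1/0.574 − 1/0.0952) = 1.63×10⁻⁶ J.
v = √(2·1.63×10⁻⁶/0.0371) = 9.38×10⁻³ m/s.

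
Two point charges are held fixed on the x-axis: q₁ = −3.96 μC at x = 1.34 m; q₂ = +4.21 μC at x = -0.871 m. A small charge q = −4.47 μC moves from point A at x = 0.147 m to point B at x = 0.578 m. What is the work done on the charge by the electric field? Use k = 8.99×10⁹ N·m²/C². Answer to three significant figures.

The work done by the electric force is W_field = −ΔU = −q(V_B − V_A) = q(V_A − V_B).
At A: distances to the source charges are 1.19 m, 1.02 m; V_A = Σ kqᵢ/rᵢ = 7340 V.
At B: distances to the source charges are 0.762 m, 1.45 m; V_B = Σ kqᵢ/rᵢ = -2.06×10⁴ V.
ΔV = V_B − V_A = -2.79×10⁴ V.
W_field = −qΔV = −(-4.47×10⁻⁶ C)(-2.79×10⁴ V) = -0.125 J.

-0.125 J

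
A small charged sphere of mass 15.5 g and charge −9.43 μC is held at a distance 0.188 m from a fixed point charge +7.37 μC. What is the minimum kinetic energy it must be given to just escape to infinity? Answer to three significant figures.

To just escape, total mechanical energy must reach zero at infinity: ½mv²_min + U = 0, so ½mv²_min = −U = |kQq|/r.
|U| = |kQq|/r = (8.99×10⁹ N·m²/C²)(7.37×10⁻⁶)(9.43×10⁻⁶)/(0.188) = 3.32 J.

3.32 J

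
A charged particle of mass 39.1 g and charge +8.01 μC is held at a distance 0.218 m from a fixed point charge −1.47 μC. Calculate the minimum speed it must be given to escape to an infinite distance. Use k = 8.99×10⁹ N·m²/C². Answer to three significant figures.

4.98 m/s

To just escape, total mechanical energy must reach zero at infinity: ½mv²_min + U = 0, so ½mv²_min = −U = |kQq|/r.
|U| = |kQq|/r = (8.99×10⁹ N·m²/C²)(1.47×10⁻⁶)(8.01×10⁻⁶)/(0.218) = 0.486 J.
v_min = √(2|U|/m) = √(2·0.486/0.0391) = 4.98 m/s.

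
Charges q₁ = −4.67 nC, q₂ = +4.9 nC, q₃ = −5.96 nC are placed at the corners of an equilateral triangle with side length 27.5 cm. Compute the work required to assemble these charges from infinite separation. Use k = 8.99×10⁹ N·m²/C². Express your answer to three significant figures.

-7.93×10⁻⁷ J

The work to assemble the configuration equals its total potential energy, U = Σ kqᵢqⱼ/rᵢⱼ over all pairs.
All three pair separations equal the side length, 0.275 m.
U = (-7.48×10⁻⁷) + (9.10×10⁻⁷) + (-9.55×10⁻⁷) = -7.93×10⁻⁷ J.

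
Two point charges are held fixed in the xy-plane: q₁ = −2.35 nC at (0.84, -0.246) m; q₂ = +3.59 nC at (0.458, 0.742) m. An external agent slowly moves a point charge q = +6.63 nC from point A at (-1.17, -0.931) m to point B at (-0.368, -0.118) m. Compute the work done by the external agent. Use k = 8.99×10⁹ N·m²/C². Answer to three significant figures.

3.84×10⁻⁸ J

For quasistatic motion the external work equals the change in potential energy: W_ext = qΔV = q(V_B − V_A).
At A: distances to the source charges are 2.12 m, 2.33 m; V_A = Σ kqᵢ/rᵢ = 3.88 V.
At B: distances to the source charges are 1.21 m, 1.19 m; V_B = Σ kqᵢ/rᵢ = 9.67 V.
ΔV = V_B − V_A = 5.80 V.
W_ext = qΔV = (6.63×10⁻⁹ C)(5.80 V) = 3.84×10⁻⁸ J.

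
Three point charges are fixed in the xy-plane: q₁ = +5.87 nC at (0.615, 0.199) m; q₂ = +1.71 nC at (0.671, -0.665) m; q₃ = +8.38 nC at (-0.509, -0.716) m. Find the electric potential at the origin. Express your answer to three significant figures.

The total potential is the scalar sum of each charge's contribution, V = Σ kqᵢ/rᵢ.
Distances from the field point to each charge: r₁ = 0.646 m, r₂ = 0.945 m, r₃ = 0.878 m.
V = k[(5.87×10⁻⁹)/(0.646) + (1.71×10⁻⁹)/(0.945) + (8.38×10⁻⁹)/(0.878)] = 184 V.

184 V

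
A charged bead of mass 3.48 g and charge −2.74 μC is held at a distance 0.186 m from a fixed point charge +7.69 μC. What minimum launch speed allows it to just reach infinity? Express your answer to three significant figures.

24.2 m/s

To just escape, total mechanical energy must reach zero at infinity: ½mv²_min + U = 0, so ½mv²_min = −U = |kQq|/r.
|U| = |kQq|/r = (8.99×10⁹ N·m²/C²)(7.69×10⁻⁶)(2.74×10⁻⁶)/(0.186) = 1.02 J.
v_min = √(2|U|/m) = √(2·1.02/3.48×10⁻³) = 24.2 m/s.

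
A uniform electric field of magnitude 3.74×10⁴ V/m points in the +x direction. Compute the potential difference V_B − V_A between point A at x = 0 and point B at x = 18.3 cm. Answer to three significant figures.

-6840 V

In a uniform field, potential decreases in the direction of E: V_B − V_A = −E·Δx.
V_B − V_A = −(3.74×10⁴ V/m)(0.183 m) = -6840 V.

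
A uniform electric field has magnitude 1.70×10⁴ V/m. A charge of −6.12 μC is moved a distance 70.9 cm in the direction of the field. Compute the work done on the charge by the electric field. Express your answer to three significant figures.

The potential change for a displacement 70.9 cm in the direction of the field is ΔV = −Ed = -1.21×10⁴ V.
W_field = −qΔV = -0.0738 J.

-0.0738 J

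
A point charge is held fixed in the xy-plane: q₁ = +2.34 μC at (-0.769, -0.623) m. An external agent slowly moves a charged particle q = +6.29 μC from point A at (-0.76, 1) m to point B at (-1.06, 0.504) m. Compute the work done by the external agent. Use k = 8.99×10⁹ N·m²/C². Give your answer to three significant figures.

For quasistatic motion the external work equals the change in potential energy: W_ext = qΔV = q(V_B − V_A).
At A: distance to the source charge is 1.62 m; V_A = kq₁/r = 1.30×10⁴ V.
At B: distance to the source charge is 1.16 m; V_B = kq₁/r = 1.81×10⁴ V.
ΔV = V_B − V_A = 5110 V.
W_ext = qΔV = (6.29×10⁻⁶ C)(5110 V) = 0.0322 J.

0.0322 J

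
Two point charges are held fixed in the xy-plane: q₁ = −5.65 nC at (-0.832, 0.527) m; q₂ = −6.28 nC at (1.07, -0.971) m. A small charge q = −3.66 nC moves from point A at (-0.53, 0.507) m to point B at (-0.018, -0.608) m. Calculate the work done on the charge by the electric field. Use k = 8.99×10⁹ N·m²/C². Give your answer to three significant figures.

The work done by the electric force is W_field = −ΔU = −q(V_B − V_A) = q(V_A − V_B).
At A: distances to the source charges are 0.303 m, 2.18 m; V_A = Σ kqᵢ/rᵢ = -194 V.
At B: distances to the source charges are 1.40 m, 1.15 m; V_B = Σ kqᵢ/rᵢ = -85.6 V.
ΔV = V_B − V_A = 108 V.
W_field = −qΔV = −(-3.66×10⁻⁹ C)(108 V) = 3.96×10⁻⁷ J.

3.96×10⁻⁷ J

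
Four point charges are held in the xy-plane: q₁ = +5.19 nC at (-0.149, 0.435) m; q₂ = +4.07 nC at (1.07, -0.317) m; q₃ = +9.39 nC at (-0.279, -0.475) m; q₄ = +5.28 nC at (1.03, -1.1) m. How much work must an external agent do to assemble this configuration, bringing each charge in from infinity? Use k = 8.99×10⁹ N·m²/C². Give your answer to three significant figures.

The assembly work is the sum of pairwise potential energies, U = Σ_{i<j} kqᵢqⱼ/rᵢⱼ.
Pair separations: r₁₂ = 1.43 m, r₁₃ = 0.919 m, r₁₄ = 1.94 m, r₂₃ = 1.36 m, r₂₄ = 0.784 m, r₃₄ = 1.45 m.
Summing all 6 pair terms gives U = 1.54×10⁻⁶ J.

1.54×10⁻⁶ J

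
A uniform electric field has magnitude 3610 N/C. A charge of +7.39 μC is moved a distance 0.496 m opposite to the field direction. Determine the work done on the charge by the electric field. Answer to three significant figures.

The potential change for a displacement 0.496 m opposite to the field direction is ΔV = +Ed = 1790 V.
W_field = −qΔV = -0.0132 J.

-0.0132 J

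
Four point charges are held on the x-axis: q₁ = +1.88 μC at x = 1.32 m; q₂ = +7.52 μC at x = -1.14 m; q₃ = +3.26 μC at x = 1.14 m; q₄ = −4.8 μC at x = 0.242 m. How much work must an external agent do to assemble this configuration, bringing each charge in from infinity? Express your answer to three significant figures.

The assembly work is the sum of pairwise potential energies, U = Σ_{i<j} kqᵢqⱼ/rᵢⱼ.
Pair separations: r₁₂ = 2.46 m, r₁₃ = 0.180 m, r₁₄ = 1.08 m, r₂₃ = 2.28 m, r₂₄ = 1.38 m, r₃₄ = 0.898 m.
Summing all 6 pair terms gives U = -0.0123 J.

-0.0123 J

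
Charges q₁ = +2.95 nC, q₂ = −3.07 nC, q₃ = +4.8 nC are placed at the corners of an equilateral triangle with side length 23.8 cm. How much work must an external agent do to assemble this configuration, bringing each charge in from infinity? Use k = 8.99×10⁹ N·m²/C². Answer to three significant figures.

-3.64×10⁻⁷ J

The work to assemble the configuration equals its total potential energy, U = Σ kqᵢqⱼ/rᵢⱼ over all pairs.
All three pair separations equal the side length, 0.238 m.
U = (-3.42×10⁻⁷) + (5.35×10⁻⁷) + (-5.57×10⁻⁷) = -3.64×10⁻⁷ J.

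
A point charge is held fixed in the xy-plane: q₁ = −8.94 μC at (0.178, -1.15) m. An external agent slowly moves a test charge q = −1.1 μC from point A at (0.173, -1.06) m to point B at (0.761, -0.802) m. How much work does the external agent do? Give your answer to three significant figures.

For quasistatic motion the external work equals the change in potential energy: W_ext = qΔV = q(V_B − V_A).
At A: distance to the source charge is 0.0901 m; V_A = kq₁/r = -8.92×10⁵ V.
At B: distance to the source charge is 0.679 m; V_B = kq₁/r = -1.18×10⁵ V.
ΔV = V_B − V_A = 7.73×10⁵ V.
W_ext = qΔV = (-1.10×10⁻⁶ C)(7.73×10⁵ V) = -0.851 J.

-0.851 J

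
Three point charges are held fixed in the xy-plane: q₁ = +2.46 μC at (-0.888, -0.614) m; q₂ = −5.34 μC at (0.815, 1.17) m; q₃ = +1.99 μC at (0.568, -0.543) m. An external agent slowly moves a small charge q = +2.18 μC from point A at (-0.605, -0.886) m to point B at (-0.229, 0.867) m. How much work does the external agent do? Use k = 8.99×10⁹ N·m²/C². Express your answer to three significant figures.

For quasistatic motion the external work equals the change in potential energy: W_ext = qΔV = q(V_B − V_A).
At A: distances to the source charges are 0.393 m, 2.50 m, 1.22 m; V_A = Σ kqᵢ/rᵢ = 5.18×10⁴ V.
At B: distances to the source charges are 1.62 m, 1.09 m, 1.62 m; V_B = Σ kqᵢ/rᵢ = -1.95×10⁴ V.
ΔV = V_B − V_A = -7.12×10⁴ V.
W_ext = qΔV = (2.18×10⁻⁶ C)(-7.12×10⁴ V) = -0.155 J.

-0.155 J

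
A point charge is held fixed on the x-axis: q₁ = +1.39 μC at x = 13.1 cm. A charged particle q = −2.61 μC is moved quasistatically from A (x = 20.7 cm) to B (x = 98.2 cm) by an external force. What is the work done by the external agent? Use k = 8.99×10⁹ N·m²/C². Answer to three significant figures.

0.391 J

For quasistatic motion the external work equals the change in potential energy: W_ext = qΔV = q(V_B − V_A).
At A: distance to the source charge is 0.0760 m; V_A = kq₁/r = 1.64×10⁵ V.
At B: distance to the source charge is 0.851 m; V_B = kq₁/r = 1.47×10⁴ V.
ΔV = V_B − V_A = -1.50×10⁵ V.
W_ext = qΔV = (-2.61×10⁻⁶ C)(-1.50×10⁵ V) = 0.391 J.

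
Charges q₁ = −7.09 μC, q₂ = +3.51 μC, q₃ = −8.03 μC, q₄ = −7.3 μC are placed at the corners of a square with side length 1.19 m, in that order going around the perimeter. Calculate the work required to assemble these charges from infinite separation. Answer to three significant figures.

0.600 J

The assembly work is the sum of pairwise potential energies, U = Σ_{i<j} kqᵢqⱼ/rᵢⱼ.
The four side pairs have separation 1.19 m and the two diagonal pairs 1.68 m.
Summing all 6 pair terms gives U = 0.600 J.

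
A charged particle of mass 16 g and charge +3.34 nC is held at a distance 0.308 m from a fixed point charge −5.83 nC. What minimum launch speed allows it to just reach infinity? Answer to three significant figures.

8.43×10⁻³ m/s

To just escape, total mechanical energy must reach zero at infinity: ½mv²_min + U = 0, so ½mv²_min = −U = |kQq|/r.
|U| = |kQq|/r = (8.99×10⁹ N·m²/C²)(5.83×10⁻⁹)(3.34×10⁻⁹)/(0.308) = 5.68×10⁻⁷ J.
v_min = √(2|U|/m) = √(2·5.68×10⁻⁷/0.0160) = 8.43×10⁻³ m/s.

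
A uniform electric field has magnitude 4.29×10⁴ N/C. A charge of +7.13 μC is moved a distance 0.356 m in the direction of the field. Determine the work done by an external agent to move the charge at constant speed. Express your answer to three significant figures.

-0.109 J

The potential change for a displacement 0.356 m in the direction of the field is ΔV = −Ed = -1.53×10⁴ V.
W_ext = qΔV = -0.109 J.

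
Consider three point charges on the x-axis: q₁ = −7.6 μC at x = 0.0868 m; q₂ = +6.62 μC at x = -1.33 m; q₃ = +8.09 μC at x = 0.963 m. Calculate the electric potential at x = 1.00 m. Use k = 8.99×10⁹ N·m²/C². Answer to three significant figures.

1.92×10⁶ V

The total potential is the scalar sum of each charge's contribution, V = Σ kqᵢ/rᵢ.
Distances from the field point to each charge: r₁ = 0.913 m, r₂ = 2.33 m, r₃ = 0.0370 m.
V = k[(-7.60×10⁻⁶)/(0.913) + (6.62×10⁻⁶)/(2.33) + (8.09×10⁻⁶)/(0.0370)] = 1.92×10⁶ V.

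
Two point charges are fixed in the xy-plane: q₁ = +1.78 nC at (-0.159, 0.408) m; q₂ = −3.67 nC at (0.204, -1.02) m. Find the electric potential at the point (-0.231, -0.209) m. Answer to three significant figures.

-10.1 V

Electric potential is a scalar, so the contributions from each charge add algebraically: V = Σ kqᵢ/rᵢ.
Distances from the field point to each charge: r₁ = 0.621 m, r₂ = 0.920 m.
V = k[(1.78×10⁻⁹)/(0.621) + (-3.67×10⁻⁹)/(0.920)] = -10.1 V.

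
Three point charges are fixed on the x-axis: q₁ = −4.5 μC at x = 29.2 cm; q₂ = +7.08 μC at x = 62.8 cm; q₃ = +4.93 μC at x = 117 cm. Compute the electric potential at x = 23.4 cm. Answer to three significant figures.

Electric potential is a scalar, so the contributions from each charge add algebraically: V = Σ kqᵢ/rᵢ.
Distances from the field point to each charge: r₁ = 0.0580 m, r₂ = 0.394 m, r₃ = 0.936 m.
V = k[(-4.50×10⁻⁶)/(0.0580) + (7.08×10⁻⁶)/(0.394) + (4.93×10⁻⁶)/(0.936)] = -4.89×10⁵ V.

-4.89×10⁵ V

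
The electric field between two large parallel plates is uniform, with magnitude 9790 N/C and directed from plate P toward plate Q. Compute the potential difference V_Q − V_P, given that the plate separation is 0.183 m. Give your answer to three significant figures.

-1790 V

In a uniform field, potential decreases in the direction of E: ΔV = −E·d for a displacement d parallel to E.
Going from P to Q is a displacement of 0.183 m along the field, so V_Q − V_P = −Ed = -1790 V.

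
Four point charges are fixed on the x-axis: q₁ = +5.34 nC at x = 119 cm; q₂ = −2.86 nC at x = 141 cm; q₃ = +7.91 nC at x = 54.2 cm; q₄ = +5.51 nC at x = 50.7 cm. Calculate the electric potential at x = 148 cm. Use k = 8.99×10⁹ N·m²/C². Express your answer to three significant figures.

The total potential is the scalar sum of each charge's contribution, V = Σ kqᵢ/rᵢ.
Distances from the field point to each charge: r₁ = 0.290 m, r₂ = 0.0700 m, r₃ = 0.938 m, r₄ = 0.973 m.
V = k[(5.34×10⁻⁹)/(0.290) + (-2.86×10⁻⁹)/(0.0700) + (7.91×10⁻⁹)/(0.938) + (5.51×10⁻⁹)/(0.973)] = -75.0 V.

-75.0 V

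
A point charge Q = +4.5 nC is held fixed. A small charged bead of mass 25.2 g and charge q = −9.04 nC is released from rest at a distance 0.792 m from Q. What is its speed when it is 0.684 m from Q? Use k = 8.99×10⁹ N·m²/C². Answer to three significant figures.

Only the electrostatic force acts, so mechanical energy is conserved: ½mv² = U₁ − U₂ = kQq(1/r₁ − 1/r₂).
U₁ − U₂ = (8.99×10⁹ N·m²/C²)(4.50×10⁻⁹ C)(-9.04×10⁻⁹ C)(1/0.792 − 1/0.684) = 7.29×10⁻⁸ J.
v = √(2·7.29×10⁻⁸/0.0252) = 2.41×10⁻³ m/s.

2.41×10⁻³ m/s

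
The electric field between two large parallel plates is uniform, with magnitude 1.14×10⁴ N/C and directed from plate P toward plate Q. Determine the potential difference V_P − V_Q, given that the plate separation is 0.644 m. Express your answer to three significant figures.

In a uniform field, potential decreases in the direction of E: ΔV = −E·d for a displacement d parallel to E.
Going from Q to P is a displacement of 0.644 m opposite to the field, so V_P − V_Q = +Ed = 7340 V.

7340 V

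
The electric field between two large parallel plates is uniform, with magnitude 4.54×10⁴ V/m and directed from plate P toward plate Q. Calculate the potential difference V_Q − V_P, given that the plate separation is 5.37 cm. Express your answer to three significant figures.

In a uniform field, potential decreases in the direction of E: ΔV = −E·d for a displacement d parallel to E.
Going from P to Q is a displacement of 5.37 cm along the field, so V_Q − V_P = −Ed = -2440 V.

-2440 V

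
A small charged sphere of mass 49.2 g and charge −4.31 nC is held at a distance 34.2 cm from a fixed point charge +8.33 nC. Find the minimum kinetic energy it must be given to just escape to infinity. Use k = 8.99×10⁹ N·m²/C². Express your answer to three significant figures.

9.44×10⁻⁷ J

To just escape, total mechanical energy must reach zero at infinity: ½mv²_min + U = 0, so ½mv²_min = −U = |kQq|/r.
|U| = |kQq|/r = (8.99×10⁹ N·m²/C²)(8.33×10⁻⁹)(4.31×10⁻⁹)/(0.342) = 9.44×10⁻⁷ J.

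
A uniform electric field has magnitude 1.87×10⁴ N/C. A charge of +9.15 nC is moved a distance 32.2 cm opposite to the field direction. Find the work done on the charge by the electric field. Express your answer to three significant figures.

-5.51×10⁻⁵ J

The potential change for a displacement 32.2 cm opposite to the field direction is ΔV = +Ed = 6020 V.
W_field = −qΔV = -5.51×10⁻⁵ J.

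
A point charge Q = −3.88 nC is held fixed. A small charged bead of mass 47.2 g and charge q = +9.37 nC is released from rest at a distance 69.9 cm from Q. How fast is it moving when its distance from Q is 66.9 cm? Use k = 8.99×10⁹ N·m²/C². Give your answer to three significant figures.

9.43×10⁻⁴ m/s

Only the electrostatic force acts, so mechanical energy is conserved: ½mv² = U₁ − U₂ = kQq(1/r₁ − 1/r₂).
U₁ − U₂ = (8.99×10⁹ N·m²/C²)(-3.88×10⁻⁹ C)(9.37×10⁻⁹ C)(1/0.699 − 1/0.669) = 2.10×10⁻⁸ J.
v = √(2·2.10×10⁻⁸/0.0472) = 9.43×10⁻⁴ m/s.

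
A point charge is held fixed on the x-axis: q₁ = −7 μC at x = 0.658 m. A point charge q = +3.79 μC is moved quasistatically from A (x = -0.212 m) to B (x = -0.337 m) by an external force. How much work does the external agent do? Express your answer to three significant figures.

0.0344 J

For quasistatic motion the external work equals the change in potential energy: W_ext = qΔV = q(V_B − V_A).
At A: distance to the source charge is 0.870 m; V_A = kq₁/r = -7.23×10⁴ V.
At B: distance to the source charge is 0.995 m; V_B = kq₁/r = -6.32×10⁴ V.
ΔV = V_B − V_A = 9090 V.
W_ext = qΔV = (3.79×10⁻⁶ C)(9090 V) = 0.0344 J.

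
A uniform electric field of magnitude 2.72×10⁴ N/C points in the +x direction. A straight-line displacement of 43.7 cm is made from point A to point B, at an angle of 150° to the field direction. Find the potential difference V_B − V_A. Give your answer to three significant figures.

1.03×10⁴ V

Only the component of displacement along E changes the potential: ΔV = −E·d·cosθ.
ΔV = −(2.72×10⁴ V/m)(0.437 m)cos150° = 1.03×10⁴ V.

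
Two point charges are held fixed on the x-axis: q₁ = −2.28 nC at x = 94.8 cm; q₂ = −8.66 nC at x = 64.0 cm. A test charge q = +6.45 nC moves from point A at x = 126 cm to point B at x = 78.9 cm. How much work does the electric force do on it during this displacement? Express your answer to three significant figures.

The work done by the electric force is W_field = −ΔU = −q(V_B − V_A) = q(V_A − V_B).
At A: distances to the source charges are 0.312 m, 0.620 m; V_A = Σ kqᵢ/rᵢ = -191 V.
At B: distances to the source charges are 0.159 m, 0.149 m; V_B = Σ kqᵢ/rᵢ = -651 V.
ΔV = V_B − V_A = -460 V.
W_field = −qΔV = −(6.45×10⁻⁹ C)(-460 V) = 2.97×10⁻⁶ J.

2.97×10⁻⁶ J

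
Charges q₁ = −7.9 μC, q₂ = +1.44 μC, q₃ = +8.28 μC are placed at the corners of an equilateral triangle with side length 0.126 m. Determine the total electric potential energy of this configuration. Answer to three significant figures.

The assembly work is the sum of pairwise potential energies, U = Σ_{i<j} kqᵢqⱼ/rᵢⱼ.
All three pair separations equal the side length, 0.126 m.
U = (-0.812) + (-4.67) + (0.851) = -4.63 J.

-4.63 J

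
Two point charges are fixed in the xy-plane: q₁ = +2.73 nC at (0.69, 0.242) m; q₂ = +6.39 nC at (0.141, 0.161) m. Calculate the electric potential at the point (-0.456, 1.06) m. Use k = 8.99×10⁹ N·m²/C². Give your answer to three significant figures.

Electric potential is a scalar, so the contributions from each charge add algebraically: V = Σ kqᵢ/rᵢ.
Distances from the field point to each charge: r₁ = 1.41 m, r₂ = 1.08 m.
V = k[(2.73×10⁻⁹)/(1.41) + (6.39×10⁻⁹)/(1.08)] = 70.7 V.

70.7 V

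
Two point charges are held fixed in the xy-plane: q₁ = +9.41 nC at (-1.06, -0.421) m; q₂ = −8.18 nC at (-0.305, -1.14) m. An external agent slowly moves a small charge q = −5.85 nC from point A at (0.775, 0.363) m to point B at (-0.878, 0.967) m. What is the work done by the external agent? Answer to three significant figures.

For quasistatic motion the external work equals the change in potential energy: W_ext = qΔV = q(V_B − V_A).
At A: distances to the source charges are 2.00 m, 1.85 m; V_A = Σ kqᵢ/rᵢ = 2.66 V.
At B: distances to the source charges are 1.40 m, 2.18 m; V_B = Σ kqᵢ/rᵢ = 26.8 V.
ΔV = V_B − V_A = 24.1 V.
W_ext = qΔV = (-5.85×10⁻⁹ C)(24.1 V) = -1.41×10⁻⁷ J.

-1.41×10⁻⁷ J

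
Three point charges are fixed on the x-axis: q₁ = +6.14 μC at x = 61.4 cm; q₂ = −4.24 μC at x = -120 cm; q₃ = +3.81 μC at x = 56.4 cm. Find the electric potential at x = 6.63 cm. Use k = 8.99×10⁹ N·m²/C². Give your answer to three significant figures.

1.40×10⁵ V

The total potential is the scalar sum of each charge's contribution, V = Σ kqᵢ/rᵢ.
Distances from the field point to each charge: r₁ = 0.548 m, r₂ = 1.27 m, r₃ = 0.498 m.
V = k[(6.14×10⁻⁶)/(0.548) + (-4.24×10⁻⁶)/(1.27) + (3.81×10⁻⁶)/(0.498)] = 1.40×10⁵ V.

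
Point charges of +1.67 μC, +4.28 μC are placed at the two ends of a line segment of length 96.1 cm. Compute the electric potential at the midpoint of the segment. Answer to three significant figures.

Electric potential is a scalar, so the contributions from each charge add algebraically: V = Σ kqᵢ/rᵢ.
Each charge is 0.480 m from the midpoint.
V = k[(1.67×10⁻⁶)/(0.480) + (4.28×10⁻⁶)/(0.480)] = 1.11×10⁵ V.

1.11×10⁵ V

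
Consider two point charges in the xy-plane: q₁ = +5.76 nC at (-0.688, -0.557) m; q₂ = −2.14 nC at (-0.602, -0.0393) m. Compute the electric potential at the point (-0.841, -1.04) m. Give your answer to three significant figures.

The total potential is the scalar sum of each charge's contribution, V = Σ kqᵢ/rᵢ.
Distances from the field point to each charge: r₁ = 0.507 m, r₂ = 1.03 m.
V = k[(5.76×10⁻⁹)/(0.507) + (-2.14×10⁻⁹)/(1.03)] = 83.5 V.

83.5 V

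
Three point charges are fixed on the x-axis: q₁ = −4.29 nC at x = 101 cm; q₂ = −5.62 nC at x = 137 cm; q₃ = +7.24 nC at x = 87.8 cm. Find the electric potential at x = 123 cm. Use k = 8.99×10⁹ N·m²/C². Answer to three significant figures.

Electric potential is a scalar, so the contributions from each charge add algebraically: V = Σ kqᵢ/rᵢ.
Distances from the field point to each charge: r₁ = 0.220 m, r₂ = 0.140 m, r₃ = 0.352 m.
V = k[(-4.29×10⁻⁹)/(0.220) + (-5.62×10⁻⁹)/(0.140) + (7.24×10⁻⁹)/(0.352)] = -351 V.

-351 V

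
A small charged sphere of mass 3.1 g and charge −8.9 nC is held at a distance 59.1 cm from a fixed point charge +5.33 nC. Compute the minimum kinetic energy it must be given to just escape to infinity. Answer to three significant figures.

7.22×10⁻⁷ J

To just escape, total mechanical energy must reach zero at infinity: ½mv²_min + U = 0, so ½mv²_min = −U = |kQq|/r.
|U| = |kQq|/r = (8.99×10⁹ N·m²/C²)(5.33×10⁻⁹)(8.90×10⁻⁹)/(0.591) = 7.22×10⁻⁷ J.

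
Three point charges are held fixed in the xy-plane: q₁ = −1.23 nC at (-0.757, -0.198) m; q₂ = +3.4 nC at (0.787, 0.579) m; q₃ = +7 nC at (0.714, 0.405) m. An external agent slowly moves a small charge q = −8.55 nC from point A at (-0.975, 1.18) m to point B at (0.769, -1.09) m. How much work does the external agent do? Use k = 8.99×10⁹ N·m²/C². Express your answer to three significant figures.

-1.01×10⁻⁷ J

For quasistatic motion the external work equals the change in potential energy: W_ext = qΔV = q(V_B − V_A).
At A: distances to the source charges are 1.40 m, 1.86 m, 1.86 m; V_A = Σ kqᵢ/rᵢ = 42.4 V.
At B: distances to the source charges are 1.77 m, 1.67 m, 1.50 m; V_B = Σ kqᵢ/rᵢ = 54.1 V.
ΔV = V_B − V_A = 11.8 V.
W_ext = qΔV = (-8.55×10⁻⁹ C)(11.8 V) = -1.01×10⁻⁷ J.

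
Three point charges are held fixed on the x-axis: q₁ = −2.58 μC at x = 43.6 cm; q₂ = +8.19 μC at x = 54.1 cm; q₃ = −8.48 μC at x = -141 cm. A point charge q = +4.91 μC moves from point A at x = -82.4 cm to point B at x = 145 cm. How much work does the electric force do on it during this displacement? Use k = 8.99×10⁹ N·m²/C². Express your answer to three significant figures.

The work done by the electric force is W_field = −ΔU = −q(V_B − V_A) = q(V_A − V_B).
At A: distances to the source charges are 1.26 m, 1.37 m, 0.586 m; V_A = Σ kqᵢ/rᵢ = -9.46×10⁴ V.
At B: distances to the source charges are 1.01 m, 0.909 m, 2.86 m; V_B = Σ kqᵢ/rᵢ = 3.15×10⁴ V.
ΔV = V_B − V_A = 1.26×10⁵ V.
W_field = −qΔV = −(4.91×10⁻⁶ C)(1.26×10⁵ V) = -0.619 J.

-0.619 J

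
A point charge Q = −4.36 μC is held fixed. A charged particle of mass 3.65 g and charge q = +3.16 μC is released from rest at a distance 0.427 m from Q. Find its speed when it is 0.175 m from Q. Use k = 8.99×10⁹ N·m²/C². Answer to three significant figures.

Only the electrostatic force acts, so mechanical energy is conserved: ½mv² = U₁ − U₂ = kQq(1/r₁ − 1/r₂).
U₁ − U₂ = (8.99×10⁹ N·m²/C²)(-4.36×10⁻⁶ C)(3.16×10⁻⁶ C)(1/0.427 − 1/0.175) = 0.418 J.
v = √(2·0.418/3.65×10⁻³) = 15.1 m/s.

15.1 m/s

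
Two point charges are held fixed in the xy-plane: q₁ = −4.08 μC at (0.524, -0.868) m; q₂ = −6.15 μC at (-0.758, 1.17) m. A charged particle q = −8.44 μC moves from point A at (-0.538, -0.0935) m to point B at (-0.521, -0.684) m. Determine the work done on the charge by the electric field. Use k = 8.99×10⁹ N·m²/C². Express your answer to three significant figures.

The work done by the electric force is W_field = −ΔU = −q(V_B − V_A) = q(V_A − V_B).
At A: distances to the source charges are 1.31 m, 1.28 m; V_A = Σ kqᵢ/rᵢ = -7.10×10⁴ V.
At B: distances to the source charges are 1.06 m, 1.87 m; V_B = Σ kqᵢ/rᵢ = -6.41×10⁴ V.
ΔV = V_B − V_A = 6870 V.
W_field = −qΔV = −(-8.44×10⁻⁶ C)(6870 V) = 0.0580 J.

0.0580 J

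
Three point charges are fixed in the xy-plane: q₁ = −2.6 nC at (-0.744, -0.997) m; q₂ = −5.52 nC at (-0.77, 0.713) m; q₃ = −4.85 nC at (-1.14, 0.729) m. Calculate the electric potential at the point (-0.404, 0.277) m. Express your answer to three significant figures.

Electric potential is a scalar, so the contributions from each charge add algebraically: V = Σ kqᵢ/rᵢ.
Distances from the field point to each charge: r₁ = 1.32 m, r₂ = 0.569 m, r₃ = 0.864 m.
V = k[(-2.60×10⁻⁹)/(1.32) + (-5.52×10⁻⁹)/(0.569) + (-4.85×10⁻⁹)/(0.864)] = -155 V.

-155 V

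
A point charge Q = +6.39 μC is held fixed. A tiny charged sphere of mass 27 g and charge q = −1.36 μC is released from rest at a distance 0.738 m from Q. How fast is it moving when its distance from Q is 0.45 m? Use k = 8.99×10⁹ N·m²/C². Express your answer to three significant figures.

Only the electrostatic force acts, so mechanical energy is conserved: ½mv² = U₁ − U₂ = kQq(1/r₁ − 1/r₂).
U₁ − U₂ = (8.99×10⁹ N·m²/C²)(6.39×10⁻⁶ C)(-1.36×10⁻⁶ C)(1/0.738 − 1/0.450) = 0.0678 J.
v = √(2·0.0678/0.0270) = 2.24 m/s.

2.24 m/s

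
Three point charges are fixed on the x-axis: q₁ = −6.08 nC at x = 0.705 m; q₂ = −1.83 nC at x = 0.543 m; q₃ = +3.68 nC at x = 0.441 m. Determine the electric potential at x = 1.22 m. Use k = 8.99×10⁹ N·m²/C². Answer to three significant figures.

The total potential is the scalar sum of each charge's contribution, V = Σ kqᵢ/rᵢ.
Distances from the field point to each charge: r₁ = 0.515 m, r₂ = 0.677 m, r₃ = 0.779 m.
V = k[(-6.08×10⁻⁹)/(0.515) + (-1.83×10⁻⁹)/(0.677) + (3.68×10⁻⁹)/(0.779)] = -88.0 V.

-88.0 V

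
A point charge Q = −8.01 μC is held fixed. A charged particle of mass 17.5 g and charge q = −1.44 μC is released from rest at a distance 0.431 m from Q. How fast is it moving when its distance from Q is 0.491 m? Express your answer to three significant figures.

1.83 m/s

Only the electrostatic force acts, so mechanical energy is conserved: ½mv² = U₁ − U₂ = kQq(1/r₁ − 1/r₂).
U₁ − U₂ = (8.99×10⁹ N·m²/C²)(-8.01×10⁻⁶ C)(-1.44×10⁻⁶ C)(1/0.431 − 1/0.491) = 0.0294 J.
v = √(2·0.0294/0.0175) = 1.83 m/s.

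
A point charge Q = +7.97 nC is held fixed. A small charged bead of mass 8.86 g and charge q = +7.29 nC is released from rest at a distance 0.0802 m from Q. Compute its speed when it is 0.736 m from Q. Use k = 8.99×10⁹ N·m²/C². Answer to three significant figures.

Only the electrostatic force acts, so mechanical energy is conserved: ½mv² = U₁ − U₂ = kQq(1/r₁ − 1/r₂).
U₁ − U₂ = (8.99×10⁹ N·m²/C²)(7.97×10⁻⁹ C)(7.29×10⁻⁹ C)(1/0.0802 − 1/0.736) = 5.80×10⁻⁶ J.
v = √(2·5.80×10⁻⁶/8.86×10⁻³) = 0.0362 m/s.

0.0362 m/s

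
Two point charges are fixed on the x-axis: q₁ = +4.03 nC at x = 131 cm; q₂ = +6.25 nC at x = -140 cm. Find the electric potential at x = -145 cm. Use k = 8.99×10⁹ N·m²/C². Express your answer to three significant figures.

1140 V

Electric potential is a scalar, so the contributions from each charge add algebraically: V = Σ kqᵢ/rᵢ.
Distances from the field point to each charge: r₁ = 2.76 m, r₂ = 0.0500 m.
V = k[(4.03×10⁻⁹)/(2.76) + (6.25×10⁻⁹)/(0.0500)] = 1140 V.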